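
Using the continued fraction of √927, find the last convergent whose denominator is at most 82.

1431/47

√927 = [30; 2, 4, 5, 3, 5, 4, 2, 60, …] (period length 8).
Convergents:
  p_0/q_0 = 30/1
  p_1/q_1 = 61/2
  p_2/q_2 = 274/9
  p_3/q_3 = 1431/47
  p_4/q_4 = 4567/150
q_3 = 47 ≤ 82 < 150 = q_4, so the answer is 1431/47.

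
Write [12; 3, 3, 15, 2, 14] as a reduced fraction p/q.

56300/4577

Using pₖ = aₖpₖ₋₁ + pₖ₋₂ and qₖ = aₖqₖ₋₁ + qₖ₋₂:
  k=0: a=12, p=12, q=1
  k=1: a=3, p=37, q=3
  k=2: a=3, p=123, q=10
  k=3: a=15, p=1882, q=153
  k=4: a=2, p=3887, q=316
  k=5: a=14, p=56300, q=4577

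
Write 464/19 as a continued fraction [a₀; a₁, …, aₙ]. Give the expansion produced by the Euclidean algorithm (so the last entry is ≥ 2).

464 = 24·19 + 8
19 = 2·8 + 3
8 = 2·3 + 2
3 = 1·2 + 1
2 = 2·1 + 0  (stop)
So 464/19 = [24; 2, 2, 1, 2].

[24; 2, 2, 1, 2]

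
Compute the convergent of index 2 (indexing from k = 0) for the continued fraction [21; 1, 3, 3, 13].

Using pₖ = aₖpₖ₋₁ + pₖ₋₂, qₖ = aₖqₖ₋₁ + qₖ₋₂ (with p₋₁=1, p₋₂=0, q₋₁=0, q₋₂=1):
  k=0: a=21, p=21, q=1
  k=1: a=1, p=22, q=1
  k=2: a=3, p=87, q=4

87/4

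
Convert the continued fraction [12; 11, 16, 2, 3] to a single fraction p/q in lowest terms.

15379/1272

Fold from the inside: start with 3/1.
  2 + 1/3 = 7/3
  16 + 3/7 = 115/7
  11 + 7/115 = 1272/115
  12 + 115/1272 = 15379/1272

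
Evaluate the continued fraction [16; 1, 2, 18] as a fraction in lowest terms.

917/55

Using pₖ = aₖpₖ₋₁ + pₖ₋₂ and qₖ = aₖqₖ₋₁ + qₖ₋₂:
  k=0: a=16, p=16, q=1
  k=1: a=1, p=17, q=1
  k=2: a=2, p=50, q=3
  k=3: a=18, p=917, q=55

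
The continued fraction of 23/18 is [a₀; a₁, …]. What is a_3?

1

23 = 1·18 + 5   →  a_0 = 1
18 = 3·5 + 3   →  a_1 = 3
5 = 1·3 + 2   →  a_2 = 1
3 = 1·2 + 1   →  a_3 = 1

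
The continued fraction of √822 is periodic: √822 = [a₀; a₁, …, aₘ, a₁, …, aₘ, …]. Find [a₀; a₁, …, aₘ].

[28; 1, 2, 28, 2, 1, 56]

a₀ = ⌊√822⌋ = 28.
With m₀=0, d₀=1 and mₖ₊₁ = dₖaₖ − mₖ, dₖ₊₁ = (n − mₖ₊₁²)/dₖ, aₖ₊₁ = ⌊(a₀+mₖ₊₁)/dₖ₊₁⌋:
  k=1: m=28, d=38, a=1
  k=2: m=10, d=19, a=2
  k=3: m=28, d=2, a=28
  k=4: m=28, d=19, a=2
  k=5: m=10, d=38, a=1
  k=6: m=28, d=1, a=56
d=1 and a=2a₀=56 at k=6, so the next step gives (m, d) = (28, 38) again — its k=1 value — and the period has length 6.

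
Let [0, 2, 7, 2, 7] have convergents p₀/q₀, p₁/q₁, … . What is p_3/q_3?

Using pₖ = aₖpₖ₋₁ + pₖ₋₂, qₖ = aₖqₖ₋₁ + qₖ₋₂ (with p₋₁=1, p₋₂=0, q₋₁=0, q₋₂=1):
  k=0: a=0, p=0, q=1
  k=1: a=2, p=1, q=2
  k=2: a=7, p=7, q=15
  k=3: a=2, p=15, q=32

15/32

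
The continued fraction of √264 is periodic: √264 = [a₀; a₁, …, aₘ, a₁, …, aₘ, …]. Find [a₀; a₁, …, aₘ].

a₀ = ⌊√264⌋ = 16.
With m₀=0, d₀=1 and mₖ₊₁ = dₖaₖ − mₖ, dₖ₊₁ = (n − mₖ₊₁²)/dₖ, aₖ₊₁ = ⌊(a₀+mₖ₊₁)/dₖ₊₁⌋:
  k=1: m=16, d=8, a=4
  k=2: m=16, d=1, a=32
d=1 and a=2a₀=32 at k=2, so the next step gives (m, d) = (16, 8) again — its k=1 value — and the period has length 2.

[16; 4, 32]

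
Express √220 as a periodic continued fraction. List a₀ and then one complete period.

[14; 1, 4, 1, 28]

a₀ = ⌊√220⌋ = 14.
With m₀=0, d₀=1 and mₖ₊₁ = dₖaₖ − mₖ, dₖ₊₁ = (n − mₖ₊₁²)/dₖ, aₖ₊₁ = ⌊(a₀+mₖ₊₁)/dₖ₊₁⌋:
  k=1: m=14, d=24, a=1
  k=2: m=10, d=5, a=4
  k=3: m=10, d=24, a=1
  k=4: m=14, d=1, a=28
d=1 and a=2a₀=28 at k=4, so the next step gives (m, d) = (14, 24) again — its k=1 value — and the period has length 4.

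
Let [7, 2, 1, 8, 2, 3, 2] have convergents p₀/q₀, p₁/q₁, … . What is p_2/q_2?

Using pₖ = aₖpₖ₋₁ + pₖ₋₂, qₖ = aₖqₖ₋₁ + qₖ₋₂ (with p₋₁=1, p₋₂=0, q₋₁=0, q₋₂=1):
  k=0: a=7, p=7, q=1
  k=1: a=2, p=15, q=2
  k=2: a=1, p=22, q=3

22/3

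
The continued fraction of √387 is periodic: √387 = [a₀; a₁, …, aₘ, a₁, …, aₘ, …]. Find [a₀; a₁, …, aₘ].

[19; 1, 2, 19, 2, 1, 38]

a₀ = ⌊√387⌋ = 19.
With m₀=0, d₀=1 and mₖ₊₁ = dₖaₖ − mₖ, dₖ₊₁ = (n − mₖ₊₁²)/dₖ, aₖ₊₁ = ⌊(a₀+mₖ₊₁)/dₖ₊₁⌋:
  k=1: m=19, d=26, a=1
  k=2: m=7, d=13, a=2
  k=3: m=19, d=2, a=19
  k=4: m=19, d=13, a=2
  k=5: m=7, d=26, a=1
  k=6: m=19, d=1, a=38
d=1 and a=2a₀=38 at k=6, so the next step gives (m, d) = (19, 26) again — its k=1 value — and the period has length 6.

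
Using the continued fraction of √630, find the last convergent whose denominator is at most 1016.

√630 = [25; 10, 50, …] (period length 2).
Convergents:
  p_0/q_0 = 25/1
  p_1/q_1 = 251/10
  p_2/q_2 = 12575/501
  p_3/q_3 = 126001/5020
q_2 = 501 ≤ 1016 < 5020 = q_3, so the answer is 12575/501.

12575/501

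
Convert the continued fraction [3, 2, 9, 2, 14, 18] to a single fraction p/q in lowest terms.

Using pₖ = aₖpₖ₋₁ + pₖ₋₂ and qₖ = aₖqₖ₋₁ + qₖ₋₂:
  k=0: a=3, p=3, q=1
  k=1: a=2, p=7, q=2
  k=2: a=9, p=66, q=19
  k=3: a=2, p=139, q=40
  k=4: a=14, p=2012, q=579
  k=5: a=18, p=36355, q=10462

36355/10462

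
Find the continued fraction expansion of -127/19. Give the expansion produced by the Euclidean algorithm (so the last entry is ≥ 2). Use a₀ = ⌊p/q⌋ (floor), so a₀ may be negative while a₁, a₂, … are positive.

[-7; 3, 6]

-127 = -7×19 + 6
19 = 3×6 + 1
6 = 6×1 + 0  (stop)
So -127/19 = [-7; 3, 6].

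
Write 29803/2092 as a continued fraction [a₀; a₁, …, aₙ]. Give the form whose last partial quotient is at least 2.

29803 = 14*2092 + 515
2092 = 4*515 + 32
515 = 16*32 + 3
32 = 10*3 + 2
3 = 1*2 + 1
2 = 2*1 + 0  (stop)
So 29803/2092 = [14; 4, 16, 10, 1, 2].

[14; 4, 16, 10, 1, 2]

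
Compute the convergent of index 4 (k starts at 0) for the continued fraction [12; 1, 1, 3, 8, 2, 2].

729/58

Using pₖ = aₖpₖ₋₁ + pₖ₋₂, qₖ = aₖqₖ₋₁ + qₖ₋₂ (with p₋₁=1, p₋₂=0, q₋₁=0, q₋₂=1):
  k=0: a=12, p=12, q=1
  k=1: a=1, p=13, q=1
  k=2: a=1, p=25, q=2
  k=3: a=3, p=88, q=7
  k=4: a=8, p=729, q=58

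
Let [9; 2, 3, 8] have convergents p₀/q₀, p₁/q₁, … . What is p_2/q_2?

66/7

Using pₖ = aₖpₖ₋₁ + pₖ₋₂, qₖ = aₖqₖ₋₁ + qₖ₋₂ (with p₋₁=1, p₋₂=0, q₋₁=0, q₋₂=1):
  k=0: a=9, p=9, q=1
  k=1: a=2, p=19, q=2
  k=2: a=3, p=66, q=7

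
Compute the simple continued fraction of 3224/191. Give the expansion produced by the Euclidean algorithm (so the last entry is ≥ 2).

[16; 1, 7, 3, 3, 2]

3224 = 16×191 + 168
191 = 1×168 + 23
168 = 7×23 + 7
23 = 3×7 + 2
7 = 3×2 + 1
2 = 2×1 + 0  (stop)
So 3224/191 = [16; 1, 7, 3, 3, 2].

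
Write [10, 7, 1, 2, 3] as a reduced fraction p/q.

Fold from the inside: start with 3/1.
  2 + 1/3 = 7/3
  1 + 3/7 = 10/7
  7 + 7/10 = 77/10
  10 + 10/77 = 780/77

780/77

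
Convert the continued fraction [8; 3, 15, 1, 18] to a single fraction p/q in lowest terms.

Fold from the inside: start with 18/1.
  1 + 1/18 = 19/18
  15 + 18/19 = 303/19
  3 + 19/303 = 928/303
  8 + 303/928 = 7727/928

7727/928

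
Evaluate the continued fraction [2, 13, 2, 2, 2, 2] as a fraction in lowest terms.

Fold from the inside: start with 2/1.
  2 + 1/2 = 5/2
  2 + 2/5 = 12/5
  2 + 5/12 = 29/12
  13 + 12/29 = 389/29
  2 + 29/389 = 807/389

807/389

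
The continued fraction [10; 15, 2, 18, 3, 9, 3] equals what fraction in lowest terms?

Using pₖ = aₖpₖ₋₁ + pₖ₋₂ and qₖ = aₖqₖ₋₁ + qₖ₋₂:
  k=0: a=10, p=10, q=1
  k=1: a=15, p=151, q=15
  k=2: a=2, p=312, q=31
  k=3: a=18, p=5767, q=573
  k=4: a=3, p=17613, q=1750
  k=5: a=9, p=164284, q=16323
  k=6: a=3, p=510465, q=50719

510465/50719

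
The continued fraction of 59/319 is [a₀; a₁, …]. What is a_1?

59 = 0·319 + 59   →  a_0 = 0
319 = 5·59 + 24   →  a_1 = 5

5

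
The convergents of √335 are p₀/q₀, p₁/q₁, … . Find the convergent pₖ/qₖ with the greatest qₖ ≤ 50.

604/33

√335 = [18; 3, 3, 3, 36, …] (period length 4).
Convergents:
  p_0/q_0 = 18/1
  p_1/q_1 = 55/3
  p_2/q_2 = 183/10
  p_3/q_3 = 604/33
  p_4/q_4 = 21927/1198
q_3 = 33 ≤ 50 < 1198 = q_4, so the answer is 604/33.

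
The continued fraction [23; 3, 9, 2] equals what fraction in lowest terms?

1376/59

Fold from the inside: start with 2/1.
  9 + 1/2 = 19/2
  3 + 2/19 = 59/19
  23 + 19/59 = 1376/59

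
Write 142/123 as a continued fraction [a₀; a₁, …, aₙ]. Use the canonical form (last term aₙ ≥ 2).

[1; 6, 2, 9]

142 = 1·123 + 19
123 = 6·19 + 9
19 = 2·9 + 1
9 = 9·1 + 0  (stop)
So 142/123 = [1; 6, 2, 9].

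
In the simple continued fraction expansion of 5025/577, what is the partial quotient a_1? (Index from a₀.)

5025 = 8·577 + 409   →  a_0 = 8
577 = 1·409 + 168   →  a_1 = 1

1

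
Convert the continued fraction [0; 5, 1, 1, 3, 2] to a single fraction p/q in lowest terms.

Using pₖ = aₖpₖ₋₁ + pₖ₋₂ and qₖ = aₖqₖ₋₁ + qₖ₋₂:
  k=0: a=0, p=0, q=1
  k=1: a=5, p=1, q=5
  k=2: a=1, p=1, q=6
  k=3: a=1, p=2, q=11
  k=4: a=3, p=7, q=39
  k=5: a=2, p=16, q=89

16/89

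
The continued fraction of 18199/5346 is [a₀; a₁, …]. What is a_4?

18199 = 3·5346 + 2161   →  a_0 = 3
5346 = 2·2161 + 1024   →  a_1 = 2
2161 = 2·1024 + 113   →  a_2 = 2
1024 = 9·113 + 7   →  a_3 = 9
113 = 16·7 + 1   →  a_4 = 16

16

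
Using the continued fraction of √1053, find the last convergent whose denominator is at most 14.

292/9

√1053 = [32; 2, 4, 2, 64, …] (period length 4).
Convergents:
  p_0/q_0 = 32/1
  p_1/q_1 = 65/2
  p_2/q_2 = 292/9
  p_3/q_3 = 649/20
q_2 = 9 ≤ 14 < 20 = q_3, so the answer is 292/9.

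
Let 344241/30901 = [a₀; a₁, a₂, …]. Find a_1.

344241 = 11·30901 + 4330   →  a_0 = 11
30901 = 7·4330 + 591   →  a_1 = 7

7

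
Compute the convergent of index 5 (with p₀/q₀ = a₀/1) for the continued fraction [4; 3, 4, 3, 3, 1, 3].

Using pₖ = aₖpₖ₋₁ + pₖ₋₂, qₖ = aₖqₖ₋₁ + qₖ₋₂ (with p₋₁=1, p₋₂=0, q₋₁=0, q₋₂=1):
  k=0: a=4, p=4, q=1
  k=1: a=3, p=13, q=3
  k=2: a=4, p=56, q=13
  k=3: a=3, p=181, q=42
  k=4: a=3, p=599, q=139
  k=5: a=1, p=780, q=181

780/181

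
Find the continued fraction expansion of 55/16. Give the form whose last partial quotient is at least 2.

55 = 3×16 + 7
16 = 2×7 + 2
7 = 3×2 + 1
2 = 2×1 + 0  (stop)
So 55/16 = [3; 2, 3, 2].

[3; 2, 3, 2]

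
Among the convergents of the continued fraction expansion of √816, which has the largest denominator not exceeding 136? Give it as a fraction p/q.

2828/99

√816 = [28; 1, 1, 3, 3, 3, 1, 1, 56, …] (period length 8).
Convergents:
  p_0/q_0 = 28/1
  p_1/q_1 = 29/1
  p_2/q_2 = 57/2
  p_3/q_3 = 200/7
  p_4/q_4 = 657/23
  p_5/q_5 = 2171/76
  p_6/q_6 = 2828/99
  p_7/q_7 = 4999/175
q_6 = 99 ≤ 136 < 175 = q_7, so the answer is 2828/99.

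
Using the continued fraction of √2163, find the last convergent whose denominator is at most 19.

93/2

√2163 = [46; 1, 1, 30, 1, 1, 92, …] (period length 6).
Convergents:
  p_0/q_0 = 46/1
  p_1/q_1 = 47/1
  p_2/q_2 = 93/2
  p_3/q_3 = 2837/61
q_2 = 2 ≤ 19 < 61 = q_3, so the answer is 93/2.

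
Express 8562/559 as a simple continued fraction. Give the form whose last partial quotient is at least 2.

8562 = 15×559 + 177
559 = 3×177 + 28
177 = 6×28 + 9
28 = 3×9 + 1
9 = 9×1 + 0  (stop)
So 8562/559 = [15; 3, 6, 3, 9].

[15; 3, 6, 3, 9]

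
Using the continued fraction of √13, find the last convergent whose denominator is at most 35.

√13 = [3; 1, 1, 1, 1, 6, …] (period length 5).
Convergents:
  p_0/q_0 = 3/1
  p_1/q_1 = 4/1
  p_2/q_2 = 7/2
  p_3/q_3 = 11/3
  p_4/q_4 = 18/5
  p_5/q_5 = 119/33
  p_6/q_6 = 137/38
q_5 = 33 ≤ 35 < 38 = q_6, so the answer is 119/33.

119/33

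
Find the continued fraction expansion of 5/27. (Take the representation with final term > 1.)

5 = 0×27 + 5
27 = 5×5 + 2
5 = 2×2 + 1
2 = 2×1 + 0  (stop)
So 5/27 = [0; 5, 2, 2].

[0; 5, 2, 2]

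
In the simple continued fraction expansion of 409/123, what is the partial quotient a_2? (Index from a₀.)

409 = 3·123 + 40   →  a_0 = 3
123 = 3·40 + 3   →  a_1 = 3
40 = 13·3 + 1   →  a_2 = 13

13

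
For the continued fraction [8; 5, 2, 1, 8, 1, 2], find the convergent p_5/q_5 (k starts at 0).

Using pₖ = aₖpₖ₋₁ + pₖ₋₂, qₖ = aₖqₖ₋₁ + qₖ₋₂ (with p₋₁=1, p₋₂=0, q₋₁=0, q₋₂=1):
  k=0: a=8, p=8, q=1
  k=1: a=5, p=41, q=5
  k=2: a=2, p=90, q=11
  k=3: a=1, p=131, q=16
  k=4: a=8, p=1138, q=139
  k=5: a=1, p=1269, q=155

1269/155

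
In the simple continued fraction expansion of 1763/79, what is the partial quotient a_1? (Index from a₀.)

1763 = 22·79 + 25   →  a_0 = 22
79 = 3·25 + 4   →  a_1 = 3

3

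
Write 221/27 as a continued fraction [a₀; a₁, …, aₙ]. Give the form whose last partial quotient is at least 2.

[8; 5, 2, 2]

221 = 8*27 + 5
27 = 5*5 + 2
5 = 2*2 + 1
2 = 2*1 + 0  (stop)
So 221/27 = [8; 5, 2, 2].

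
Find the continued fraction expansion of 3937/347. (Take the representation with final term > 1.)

[11; 2, 1, 8, 4, 3]

3937 = 11×347 + 120
347 = 2×120 + 107
120 = 1×107 + 13
107 = 8×13 + 3
13 = 4×3 + 1
3 = 3×1 + 0  (stop)
So 3937/347 = [11; 2, 1, 8, 4, 3].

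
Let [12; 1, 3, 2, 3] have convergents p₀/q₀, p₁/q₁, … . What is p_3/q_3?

Using pₖ = aₖpₖ₋₁ + pₖ₋₂, qₖ = aₖqₖ₋₁ + qₖ₋₂ (with p₋₁=1, p₋₂=0, q₋₁=0, q₋₂=1):
  k=0: a=12, p=12, q=1
  k=1: a=1, p=13, q=1
  k=2: a=3, p=51, q=4
  k=3: a=2, p=115, q=9

115/9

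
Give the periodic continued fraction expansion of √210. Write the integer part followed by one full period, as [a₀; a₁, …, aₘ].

[14; 2, 28]

a₀ = ⌊√210⌋ = 14.
With m₀=0, d₀=1 and mₖ₊₁ = dₖaₖ − mₖ, dₖ₊₁ = (n − mₖ₊₁²)/dₖ, aₖ₊₁ = ⌊(a₀+mₖ₊₁)/dₖ₊₁⌋:
  k=1: m=14, d=14, a=2
  k=2: m=14, d=1, a=28
d=1 and a=2a₀=28 at k=2, so the next step gives (m, d) = (14, 14) again — its k=1 value — and the period has length 2.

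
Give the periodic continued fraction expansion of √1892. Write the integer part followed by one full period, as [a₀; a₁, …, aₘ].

a₀ = ⌊√1892⌋ = 43.
With m₀=0, d₀=1 and mₖ₊₁ = dₖaₖ − mₖ, dₖ₊₁ = (n − mₖ₊₁²)/dₖ, aₖ₊₁ = ⌊(a₀+mₖ₊₁)/dₖ₊₁⌋:
  k=1: m=43, d=43, a=2
  k=2: m=43, d=1, a=86
d=1 and a=2a₀=86 at k=2, so the next step gives (m, d) = (43, 43) again — its k=1 value — and the period has length 2.

[43; 2, 86]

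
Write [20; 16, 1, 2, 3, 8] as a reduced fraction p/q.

Fold from the inside: start with 8/1.
  3 + 1/8 = 25/8
  2 + 8/25 = 58/25
  1 + 25/58 = 83/58
  16 + 58/83 = 1386/83
  20 + 83/1386 = 27803/1386

27803/1386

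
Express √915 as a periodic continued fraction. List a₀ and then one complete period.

[30; 4, 60]

a₀ = ⌊√915⌋ = 30.
With m₀=0, d₀=1 and mₖ₊₁ = dₖaₖ − mₖ, dₖ₊₁ = (n − mₖ₊₁²)/dₖ, aₖ₊₁ = ⌊(a₀+mₖ₊₁)/dₖ₊₁⌋:
  k=1: m=30, d=15, a=4
  k=2: m=30, d=1, a=60
d=1 and a=2a₀=60 at k=2, so the next step gives (m, d) = (30, 15) again — its k=1 value — and the period has length 2.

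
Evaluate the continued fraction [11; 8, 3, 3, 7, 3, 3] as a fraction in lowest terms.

Using pₖ = aₖpₖ₋₁ + pₖ₋₂ and qₖ = aₖqₖ₋₁ + qₖ₋₂:
  k=0: a=11, p=11, q=1
  k=1: a=8, p=89, q=8
  k=2: a=3, p=278, q=25
  k=3: a=3, p=923, q=83
  k=4: a=7, p=6739, q=606
  k=5: a=3, p=21140, q=1901
  k=6: a=3, p=70159, q=6309

70159/6309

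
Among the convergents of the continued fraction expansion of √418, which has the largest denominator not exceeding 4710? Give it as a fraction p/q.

33857/1656

√418 = [20; 2, 4, 20, 4, 2, 40, …] (period length 6).
Convergents:
  p_0/q_0 = 20/1
  p_1/q_1 = 41/2
  p_2/q_2 = 184/9
  p_3/q_3 = 3721/182
  p_4/q_4 = 15068/737
  p_5/q_5 = 33857/1656
  p_6/q_6 = 1369348/66977
q_5 = 1656 ≤ 4710 < 66977 = q_6, so the answer is 33857/1656.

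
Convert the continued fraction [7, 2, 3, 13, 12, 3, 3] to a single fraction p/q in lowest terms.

85513/11509

Using pₖ = aₖpₖ₋₁ + pₖ₋₂ and qₖ = aₖqₖ₋₁ + qₖ₋₂:
  k=0: a=7, p=7, q=1
  k=1: a=2, p=15, q=2
  k=2: a=3, p=52, q=7
  k=3: a=13, p=691, q=93
  k=4: a=12, p=8344, q=1123
  k=5: a=3, p=25723, q=3462
  k=6: a=3, p=85513, q=11509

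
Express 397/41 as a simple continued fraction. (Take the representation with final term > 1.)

[9; 1, 2, 6, 2]

397 = 9×41 + 28
41 = 1×28 + 13
28 = 2×13 + 2
13 = 6×2 + 1
2 = 2×1 + 0  (stop)
So 397/41 = [9; 1, 2, 6, 2].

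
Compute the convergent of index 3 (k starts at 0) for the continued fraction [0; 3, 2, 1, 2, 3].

Using pₖ = aₖpₖ₋₁ + pₖ₋₂, qₖ = aₖqₖ₋₁ + qₖ₋₂ (with p₋₁=1, p₋₂=0, q₋₁=0, q₋₂=1):
  k=0: a=0, p=0, q=1
  k=1: a=3, p=1, q=3
  k=2: a=2, p=2, q=7
  k=3: a=1, p=3, q=10

3/10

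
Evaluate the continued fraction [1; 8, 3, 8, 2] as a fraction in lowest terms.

Using pₖ = aₖpₖ₋₁ + pₖ₋₂ and qₖ = aₖqₖ₋₁ + qₖ₋₂:
  k=0: a=1, p=1, q=1
  k=1: a=8, p=9, q=8
  k=2: a=3, p=28, q=25
  k=3: a=8, p=233, q=208
  k=4: a=2, p=494, q=441

494/441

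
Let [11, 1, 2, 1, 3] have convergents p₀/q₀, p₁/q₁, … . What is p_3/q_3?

47/4

Using pₖ = aₖpₖ₋₁ + pₖ₋₂, qₖ = aₖqₖ₋₁ + qₖ₋₂ (with p₋₁=1, p₋₂=0, q₋₁=0, q₋₂=1):
  k=0: a=11, p=11, q=1
  k=1: a=1, p=12, q=1
  k=2: a=2, p=35, q=3
  k=3: a=1, p=47, q=4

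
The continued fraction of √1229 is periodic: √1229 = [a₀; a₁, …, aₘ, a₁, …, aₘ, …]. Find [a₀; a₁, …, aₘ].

a₀ = ⌊√1229⌋ = 35.
With m₀=0, d₀=1 and mₖ₊₁ = dₖaₖ − mₖ, dₖ₊₁ = (n − mₖ₊₁²)/dₖ, aₖ₊₁ = ⌊(a₀+mₖ₊₁)/dₖ₊₁⌋:
  k=1: m=35, d=4, a=17
  k=2: m=33, d=35, a=1
  k=3: m=2, d=35, a=1
  k=4: m=33, d=4, a=17
  k=5: m=35, d=1, a=70
d=1 and a=2a₀=70 at k=5, so the next step gives (m, d) = (35, 4) again — its k=1 value — and the period has length 5.

[35; 17, 1, 1, 17, 70]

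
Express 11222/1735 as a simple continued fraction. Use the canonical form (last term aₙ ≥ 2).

11222 = 6×1735 + 812
1735 = 2×812 + 111
812 = 7×111 + 35
111 = 3×35 + 6
35 = 5×6 + 5
6 = 1×5 + 1
5 = 5×1 + 0  (stop)
So 11222/1735 = [6; 2, 7, 3, 5, 1, 5].

[6; 2, 7, 3, 5, 1, 5]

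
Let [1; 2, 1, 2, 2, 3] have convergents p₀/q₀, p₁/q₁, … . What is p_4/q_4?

26/19

Using pₖ = aₖpₖ₋₁ + pₖ₋₂, qₖ = aₖqₖ₋₁ + qₖ₋₂ (with p₋₁=1, p₋₂=0, q₋₁=0, q₋₂=1):
  k=0: a=1, p=1, q=1
  k=1: a=2, p=3, q=2
  k=2: a=1, p=4, q=3
  k=3: a=2, p=11, q=8
  k=4: a=2, p=26, q=19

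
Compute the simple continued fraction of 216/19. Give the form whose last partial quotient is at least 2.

[11; 2, 1, 2, 2]

216 = 11*19 + 7
19 = 2*7 + 5
7 = 1*5 + 2
5 = 2*2 + 1
2 = 2*1 + 0  (stop)
So 216/19 = [11; 2, 1, 2, 2].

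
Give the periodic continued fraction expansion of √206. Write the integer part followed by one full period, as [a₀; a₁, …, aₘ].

[14; 2, 1, 5, 14, 5, 1, 2, 28]

a₀ = ⌊√206⌋ = 14.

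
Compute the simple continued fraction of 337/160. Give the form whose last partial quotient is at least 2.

[2; 9, 2, 2, 3]

337 = 2·160 + 17
160 = 9·17 + 7
17 = 2·7 + 3
7 = 2·3 + 1
3 = 3·1 + 0  (stop)
So 337/160 = [2; 9, 2, 2, 3].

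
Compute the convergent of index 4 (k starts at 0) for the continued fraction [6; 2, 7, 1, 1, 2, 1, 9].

Using pₖ = aₖpₖ₋₁ + pₖ₋₂, qₖ = aₖqₖ₋₁ + qₖ₋₂ (with p₋₁=1, p₋₂=0, q₋₁=0, q₋₂=1):
  k=0: a=6, p=6, q=1
  k=1: a=2, p=13, q=2
  k=2: a=7, p=97, q=15
  k=3: a=1, p=110, q=17
  k=4: a=1, p=207, q=32

207/32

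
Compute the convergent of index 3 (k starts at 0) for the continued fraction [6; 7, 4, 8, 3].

Using pₖ = aₖpₖ₋₁ + pₖ₋₂, qₖ = aₖqₖ₋₁ + qₖ₋₂ (with p₋₁=1, p₋₂=0, q₋₁=0, q₋₂=1):
  k=0: a=6, p=6, q=1
  k=1: a=7, p=43, q=7
  k=2: a=4, p=178, q=29
  k=3: a=8, p=1467, q=239

1467/239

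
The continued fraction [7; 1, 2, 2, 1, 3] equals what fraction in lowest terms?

285/37

Using pₖ = aₖpₖ₋₁ + pₖ₋₂ and qₖ = aₖqₖ₋₁ + qₖ₋₂:
  k=0: a=7, p=7, q=1
  k=1: a=1, p=8, q=1
  k=2: a=2, p=23, q=3
  k=3: a=2, p=54, q=7
  k=4: a=1, p=77, q=10
  k=5: a=3, p=285, q=37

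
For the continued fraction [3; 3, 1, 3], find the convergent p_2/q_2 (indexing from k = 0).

Using pₖ = aₖpₖ₋₁ + pₖ₋₂, qₖ = aₖqₖ₋₁ + qₖ₋₂ (with p₋₁=1, p₋₂=0, q₋₁=0, q₋₂=1):
  k=0: a=3, p=3, q=1
  k=1: a=3, p=10, q=3
  k=2: a=1, p=13, q=4

13/4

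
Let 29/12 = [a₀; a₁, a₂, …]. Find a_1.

2

29 = 2·12 + 5   →  a_0 = 2
12 = 2·5 + 2   →  a_1 = 2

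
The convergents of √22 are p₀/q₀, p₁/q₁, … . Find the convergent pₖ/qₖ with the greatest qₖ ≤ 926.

1909/407

√22 = [4; 1, 2, 4, 2, 1, 8, …] (period length 6).
Convergents:
  p_0/q_0 = 4/1
  p_1/q_1 = 5/1
  p_2/q_2 = 14/3
  p_3/q_3 = 61/13
  p_4/q_4 = 136/29
  p_5/q_5 = 197/42
  p_6/q_6 = 1712/365
  p_7/q_7 = 1909/407
  p_8/q_8 = 5530/1179
q_7 = 407 ≤ 926 < 1179 = q_8, so the answer is 1909/407.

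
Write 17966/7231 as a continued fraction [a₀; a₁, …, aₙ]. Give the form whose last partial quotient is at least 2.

17966 = 2×7231 + 3504
7231 = 2×3504 + 223
3504 = 15×223 + 159
223 = 1×159 + 64
159 = 2×64 + 31
64 = 2×31 + 2
31 = 15×2 + 1
2 = 2×1 + 0  (stop)
So 17966/7231 = [2; 2, 15, 1, 2, 2, 15, 2].

[2; 2, 15, 1, 2, 2, 15, 2]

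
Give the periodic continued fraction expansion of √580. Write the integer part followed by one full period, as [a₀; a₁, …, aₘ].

[24; 12, 48]

a₀ = ⌊√580⌋ = 24.
With m₀=0, d₀=1 and mₖ₊₁ = dₖaₖ − mₖ, dₖ₊₁ = (n − mₖ₊₁²)/dₖ, aₖ₊₁ = ⌊(a₀+mₖ₊₁)/dₖ₊₁⌋:
  k=1: m=24, d=4, a=12
  k=2: m=24, d=1, a=48
d=1 and a=2a₀=48 at k=2, so the next step gives (m, d) = (24, 4) again — its k=1 value — and the period has length 2.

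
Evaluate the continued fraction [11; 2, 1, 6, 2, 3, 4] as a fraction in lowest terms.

Using pₖ = aₖpₖ₋₁ + pₖ₋₂ and qₖ = aₖqₖ₋₁ + qₖ₋₂:
  k=0: a=11, p=11, q=1
  k=1: a=2, p=23, q=2
  k=2: a=1, p=34, q=3
  k=3: a=6, p=227, q=20
  k=4: a=2, p=488, q=43
  k=5: a=3, p=1691, q=149
  k=6: a=4, p=7252, q=639

7252/639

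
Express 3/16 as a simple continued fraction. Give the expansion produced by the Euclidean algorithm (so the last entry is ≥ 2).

[0; 5, 3]

3 = 0·16 + 3
16 = 5·3 + 1
3 = 3·1 + 0  (stop)
So 3/16 = [0; 5, 3].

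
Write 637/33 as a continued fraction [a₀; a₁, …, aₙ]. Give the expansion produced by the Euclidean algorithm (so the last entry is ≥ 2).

637 = 19·33 + 10
33 = 3·10 + 3
10 = 3·3 + 1
3 = 3·1 + 0  (stop)
So 637/33 = [19; 3, 3, 3].

[19; 3, 3, 3]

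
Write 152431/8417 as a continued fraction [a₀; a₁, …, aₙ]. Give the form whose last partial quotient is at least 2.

152431 = 18·8417 + 925
8417 = 9·925 + 92
925 = 10·92 + 5
92 = 18·5 + 2
5 = 2·2 + 1
2 = 2·1 + 0  (stop)
So 152431/8417 = [18; 9, 10, 18, 2, 2].

[18; 9, 10, 18, 2, 2]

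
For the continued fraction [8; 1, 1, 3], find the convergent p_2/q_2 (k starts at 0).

Using pₖ = aₖpₖ₋₁ + pₖ₋₂, qₖ = aₖqₖ₋₁ + qₖ₋₂ (with p₋₁=1, p₋₂=0, q₋₁=0, q₋₂=1):
  k=0: a=8, p=8, q=1
  k=1: a=1, p=9, q=1
  k=2: a=1, p=17, q=2

17/2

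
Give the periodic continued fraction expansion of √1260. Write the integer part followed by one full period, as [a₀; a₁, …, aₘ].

a₀ = ⌊√1260⌋ = 35.
With m₀=0, d₀=1 and mₖ₊₁ = dₖaₖ − mₖ, dₖ₊₁ = (n − mₖ₊₁²)/dₖ, aₖ₊₁ = ⌊(a₀+mₖ₊₁)/dₖ₊₁⌋:
  k=1: m=35, d=35, a=2
  k=2: m=35, d=1, a=70
d=1 and a=2a₀=70 at k=2, so the next step gives (m, d) = (35, 35) again — its k=1 value — and the period has length 2.

[35; 2, 70]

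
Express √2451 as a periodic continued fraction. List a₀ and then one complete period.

[49; 1, 1, 32, 1, 1, 98]

a₀ = ⌊√2451⌋ = 49.
With m₀=0, d₀=1 and mₖ₊₁ = dₖaₖ − mₖ, dₖ₊₁ = (n − mₖ₊₁²)/dₖ, aₖ₊₁ = ⌊(a₀+mₖ₊₁)/dₖ₊₁⌋:
  k=1: m=49, d=50, a=1
  k=2: m=1, d=49, a=1
  k=3: m=48, d=3, a=32
  k=4: m=48, d=49, a=1
  k=5: m=1, d=50, a=1
  k=6: m=49, d=1, a=98
d=1 and a=2a₀=98 at k=6, so the next step gives (m, d) = (49, 50) again — its k=1 value — and the period has length 6.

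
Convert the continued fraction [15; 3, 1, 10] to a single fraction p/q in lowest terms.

Using pₖ = aₖpₖ₋₁ + pₖ₋₂ and qₖ = aₖqₖ₋₁ + qₖ₋₂:
  k=0: a=15, p=15, q=1
  k=1: a=3, p=46, q=3
  k=2: a=1, p=61, q=4
  k=3: a=10, p=656, q=43

656/43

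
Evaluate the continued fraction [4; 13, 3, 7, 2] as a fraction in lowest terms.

Using pₖ = aₖpₖ₋₁ + pₖ₋₂ and qₖ = aₖqₖ₋₁ + qₖ₋₂:
  k=0: a=4, p=4, q=1
  k=1: a=13, p=53, q=13
  k=2: a=3, p=163, q=40
  k=3: a=7, p=1194, q=293
  k=4: a=2, p=2551, q=626

2551/626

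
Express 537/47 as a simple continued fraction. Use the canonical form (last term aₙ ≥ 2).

537 = 11·47 + 20
47 = 2·20 + 7
20 = 2·7 + 6
7 = 1·6 + 1
6 = 6·1 + 0  (stop)
So 537/47 = [11; 2, 2, 1, 6].

[11; 2, 2, 1, 6]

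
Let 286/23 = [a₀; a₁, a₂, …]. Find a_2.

286 = 12·23 + 10   →  a_0 = 12
23 = 2·10 + 3   →  a_1 = 2
10 = 3·3 + 1   →  a_2 = 3

3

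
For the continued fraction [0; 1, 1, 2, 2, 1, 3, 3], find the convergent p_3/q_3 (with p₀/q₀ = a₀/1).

Using pₖ = aₖpₖ₋₁ + pₖ₋₂, qₖ = aₖqₖ₋₁ + qₖ₋₂ (with p₋₁=1, p₋₂=0, q₋₁=0, q₋₂=1):
  k=0: a=0, p=0, q=1
  k=1: a=1, p=1, q=1
  k=2: a=1, p=1, q=2
  k=3: a=2, p=3, q=5

3/5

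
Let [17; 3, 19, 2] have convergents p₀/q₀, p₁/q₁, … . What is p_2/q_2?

Using pₖ = aₖpₖ₋₁ + pₖ₋₂, qₖ = aₖqₖ₋₁ + qₖ₋₂ (with p₋₁=1, p₋₂=0, q₋₁=0, q₋₂=1):
  k=0: a=17, p=17, q=1
  k=1: a=3, p=52, q=3
  k=2: a=19, p=1005, q=58

1005/58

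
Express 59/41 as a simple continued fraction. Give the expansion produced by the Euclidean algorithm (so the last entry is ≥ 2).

59 = 1*41 + 18
41 = 2*18 + 5
18 = 3*5 + 3
5 = 1*3 + 2
3 = 1*2 + 1
2 = 2*1 + 0  (stop)
So 59/41 = [1; 2, 3, 1, 1, 2].

[1; 2, 3, 1, 1, 2]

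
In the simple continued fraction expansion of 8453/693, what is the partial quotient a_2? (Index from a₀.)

8453 = 12·693 + 137   →  a_0 = 12
693 = 5·137 + 8   →  a_1 = 5
137 = 17·8 + 1   →  a_2 = 17

17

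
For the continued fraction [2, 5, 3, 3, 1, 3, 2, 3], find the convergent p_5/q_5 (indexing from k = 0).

569/260

Using pₖ = aₖpₖ₋₁ + pₖ₋₂, qₖ = aₖqₖ₋₁ + qₖ₋₂ (with p₋₁=1, p₋₂=0, q₋₁=0, q₋₂=1):
  k=0: a=2, p=2, q=1
  k=1: a=5, p=11, q=5
  k=2: a=3, p=35, q=16
  k=3: a=3, p=116, q=53
  k=4: a=1, p=151, q=69
  k=5: a=3, p=569, q=260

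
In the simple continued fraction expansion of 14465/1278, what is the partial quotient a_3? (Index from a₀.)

14465 = 11·1278 + 407   →  a_0 = 11
1278 = 3·407 + 57   →  a_1 = 3
407 = 7·57 + 8   →  a_2 = 7
57 = 7·8 + 1   →  a_3 = 7

7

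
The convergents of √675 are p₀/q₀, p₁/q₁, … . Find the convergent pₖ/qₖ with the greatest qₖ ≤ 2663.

68875/2651

√675 = [25; 1, 50, …] (period length 2).
Convergents:
  p_0/q_0 = 25/1
  p_1/q_1 = 26/1
  p_2/q_2 = 1325/51
  p_3/q_3 = 1351/52
  p_4/q_4 = 68875/2651
  p_5/q_5 = 70226/2703
q_4 = 2651 ≤ 2663 < 2703 = q_5, so the answer is 68875/2651.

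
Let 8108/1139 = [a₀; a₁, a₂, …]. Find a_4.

8108 = 7·1139 + 135   →  a_0 = 7
1139 = 8·135 + 59   →  a_1 = 8
135 = 2·59 + 17   →  a_2 = 2
59 = 3·17 + 8   →  a_3 = 3
17 = 2·8 + 1   →  a_4 = 2

2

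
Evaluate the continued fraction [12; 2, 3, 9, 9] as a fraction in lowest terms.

7359/592

Using pₖ = aₖpₖ₋₁ + pₖ₋₂ and qₖ = aₖqₖ₋₁ + qₖ₋₂:
  k=0: a=12, p=12, q=1
  k=1: a=2, p=25, q=2
  k=2: a=3, p=87, q=7
  k=3: a=9, p=808, q=65
  k=4: a=9, p=7359, q=592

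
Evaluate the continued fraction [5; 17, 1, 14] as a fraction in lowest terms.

Fold from the inside: start with 14/1.
  1 + 1/14 = 15/14
  17 + 14/15 = 269/15
  5 + 15/269 = 1360/269

1360/269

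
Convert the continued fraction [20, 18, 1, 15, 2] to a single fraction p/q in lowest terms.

Using pₖ = aₖpₖ₋₁ + pₖ₋₂ and qₖ = aₖqₖ₋₁ + qₖ₋₂:
  k=0: a=20, p=20, q=1
  k=1: a=18, p=361, q=18
  k=2: a=1, p=381, q=19
  k=3: a=15, p=6076, q=303
  k=4: a=2, p=12533, q=625

12533/625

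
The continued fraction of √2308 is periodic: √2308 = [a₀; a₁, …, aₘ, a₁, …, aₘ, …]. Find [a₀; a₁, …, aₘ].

a₀ = ⌊√2308⌋ = 48.
With m₀=0, d₀=1 and mₖ₊₁ = dₖaₖ − mₖ, dₖ₊₁ = (n − mₖ₊₁²)/dₖ, aₖ₊₁ = ⌊(a₀+mₖ₊₁)/dₖ₊₁⌋:
  k=1: m=48, d=4, a=24
  k=2: m=48, d=1, a=96
d=1 and a=2a₀=96 at k=2, so the next step gives (m, d) = (48, 4) again — its k=1 value — and the period has length 2.

[48; 24, 96]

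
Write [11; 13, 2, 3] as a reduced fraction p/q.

Using pₖ = aₖpₖ₋₁ + pₖ₋₂ and qₖ = aₖqₖ₋₁ + qₖ₋₂:
  k=0: a=11, p=11, q=1
  k=1: a=13, p=144, q=13
  k=2: a=2, p=299, q=27
  k=3: a=3, p=1041, q=94

1041/94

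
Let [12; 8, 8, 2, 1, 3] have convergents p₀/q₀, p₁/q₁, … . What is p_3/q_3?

Using pₖ = aₖpₖ₋₁ + pₖ₋₂, qₖ = aₖqₖ₋₁ + qₖ₋₂ (with p₋₁=1, p₋₂=0, q₋₁=0, q₋₂=1):
  k=0: a=12, p=12, q=1
  k=1: a=8, p=97, q=8
  k=2: a=8, p=788, q=65
  k=3: a=2, p=1673, q=138

1673/138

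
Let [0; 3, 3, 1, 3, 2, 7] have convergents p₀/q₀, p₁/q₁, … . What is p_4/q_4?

15/49

Using pₖ = aₖpₖ₋₁ + pₖ₋₂, qₖ = aₖqₖ₋₁ + qₖ₋₂ (with p₋₁=1, p₋₂=0, q₋₁=0, q₋₂=1):
  k=0: a=0, p=0, q=1
  k=1: a=3, p=1, q=3
  k=2: a=3, p=3, q=10
  k=3: a=1, p=4, q=13
  k=4: a=3, p=15, q=49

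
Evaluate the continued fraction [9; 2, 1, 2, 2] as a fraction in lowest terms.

178/19

Fold from the inside: start with 2/1.
  2 + 1/2 = 5/2
  1 + 2/5 = 7/5
  2 + 5/7 = 19/7
  9 + 7/19 = 178/19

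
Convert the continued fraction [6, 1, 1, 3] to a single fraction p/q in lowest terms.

46/7

Using pₖ = aₖpₖ₋₁ + pₖ₋₂ and qₖ = aₖqₖ₋₁ + qₖ₋₂:
  k=0: a=6, p=6, q=1
  k=1: a=1, p=7, q=1
  k=2: a=1, p=13, q=2
  k=3: a=3, p=46, q=7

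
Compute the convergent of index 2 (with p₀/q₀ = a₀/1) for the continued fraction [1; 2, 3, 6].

Using pₖ = aₖpₖ₋₁ + pₖ₋₂, qₖ = aₖqₖ₋₁ + qₖ₋₂ (with p₋₁=1, p₋₂=0, q₋₁=0, q₋₂=1):
  k=0: a=1, p=1, q=1
  k=1: a=2, p=3, q=2
  k=2: a=3, p=10, q=7

10/7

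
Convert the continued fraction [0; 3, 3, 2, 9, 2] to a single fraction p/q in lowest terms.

Fold from the inside: start with 2/1.
  9 + 1/2 = 19/2
  2 + 2/19 = 40/19
  3 + 19/40 = 139/40
  3 + 40/139 = 457/139
  0 + 139/457 = 139/457

139/457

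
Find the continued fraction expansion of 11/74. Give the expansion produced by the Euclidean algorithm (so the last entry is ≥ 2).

[0; 6, 1, 2, 1, 2]

11 = 0·74 + 11
74 = 6·11 + 8
11 = 1·8 + 3
8 = 2·3 + 2
3 = 1·2 + 1
2 = 2·1 + 0  (stop)
So 11/74 = [0; 6, 1, 2, 1, 2].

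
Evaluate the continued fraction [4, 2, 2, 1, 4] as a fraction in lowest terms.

Using pₖ = aₖpₖ₋₁ + pₖ₋₂ and qₖ = aₖqₖ₋₁ + qₖ₋₂:
  k=0: a=4, p=4, q=1
  k=1: a=2, p=9, q=2
  k=2: a=2, p=22, q=5
  k=3: a=1, p=31, q=7
  k=4: a=4, p=146, q=33

146/33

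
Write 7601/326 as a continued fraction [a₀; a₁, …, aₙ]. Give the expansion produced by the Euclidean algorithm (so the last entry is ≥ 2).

7601 = 23·326 + 103
326 = 3·103 + 17
103 = 6·17 + 1
17 = 17·1 + 0  (stop)
So 7601/326 = [23; 3, 6, 17].

[23; 3, 6, 17]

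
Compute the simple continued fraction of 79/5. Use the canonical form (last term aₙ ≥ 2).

[15; 1, 4]

79 = 15×5 + 4
5 = 1×4 + 1
4 = 4×1 + 0  (stop)
So 79/5 = [15; 1, 4].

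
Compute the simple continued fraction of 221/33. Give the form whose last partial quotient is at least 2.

221 = 6·33 + 23
33 = 1·23 + 10
23 = 2·10 + 3
10 = 3·3 + 1
3 = 3·1 + 0  (stop)
So 221/33 = [6; 1, 2, 3, 3].

[6; 1, 2, 3, 3]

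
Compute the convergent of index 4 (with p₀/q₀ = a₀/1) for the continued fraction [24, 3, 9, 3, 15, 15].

Using pₖ = aₖpₖ₋₁ + pₖ₋₂, qₖ = aₖqₖ₋₁ + qₖ₋₂ (with p₋₁=1, p₋₂=0, q₋₁=0, q₋₂=1):
  k=0: a=24, p=24, q=1
  k=1: a=3, p=73, q=3
  k=2: a=9, p=681, q=28
  k=3: a=3, p=2116, q=87
  k=4: a=15, p=32421, q=1333

32421/1333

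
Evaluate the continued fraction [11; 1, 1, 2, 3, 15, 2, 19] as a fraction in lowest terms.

Using pₖ = aₖpₖ₋₁ + pₖ₋₂ and qₖ = aₖqₖ₋₁ + qₖ₋₂:
  k=0: a=11, p=11, q=1
  k=1: a=1, p=12, q=1
  k=2: a=1, p=23, q=2
  k=3: a=2, p=58, q=5
  k=4: a=3, p=197, q=17
  k=5: a=15, p=3013, q=260
  k=6: a=2, p=6223, q=537
  k=7: a=19, p=121250, q=10463

121250/10463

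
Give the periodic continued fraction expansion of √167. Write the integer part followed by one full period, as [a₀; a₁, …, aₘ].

[12; 1, 11, 1, 24]

a₀ = ⌊√167⌋ = 12.
With m₀=0, d₀=1 and mₖ₊₁ = dₖaₖ − mₖ, dₖ₊₁ = (n − mₖ₊₁²)/dₖ, aₖ₊₁ = ⌊(a₀+mₖ₊₁)/dₖ₊₁⌋:
  k=1: m=12, d=23, a=1
  k=2: m=11, d=2, a=11
  k=3: m=11, d=23, a=1
  k=4: m=12, d=1, a=24
d=1 and a=2a₀=24 at k=4, so the next step gives (m, d) = (12, 23) again — its k=1 value — and the period has length 4.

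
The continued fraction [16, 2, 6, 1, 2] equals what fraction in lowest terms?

708/43

Fold from the inside: start with 2/1.
  1 + 1/2 = 3/2
  6 + 2/3 = 20/3
  2 + 3/20 = 43/20
  16 + 20/43 = 708/43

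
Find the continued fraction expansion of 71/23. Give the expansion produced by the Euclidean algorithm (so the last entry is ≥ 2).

[3; 11, 2]

71 = 3·23 + 2
23 = 11·2 + 1
2 = 2·1 + 0  (stop)
So 71/23 = [3; 11, 2].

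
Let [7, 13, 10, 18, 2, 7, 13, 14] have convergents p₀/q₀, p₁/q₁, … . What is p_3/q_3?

16778/2371

Using pₖ = aₖpₖ₋₁ + pₖ₋₂, qₖ = aₖqₖ₋₁ + qₖ₋₂ (with p₋₁=1, p₋₂=0, q₋₁=0, q₋₂=1):
  k=0: a=7, p=7, q=1
  k=1: a=13, p=92, q=13
  k=2: a=10, p=927, q=131
  k=3: a=18, p=16778, q=2371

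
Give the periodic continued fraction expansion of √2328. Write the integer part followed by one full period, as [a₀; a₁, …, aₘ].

a₀ = ⌊√2328⌋ = 48.
With m₀=0, d₀=1 and mₖ₊₁ = dₖaₖ − mₖ, dₖ₊₁ = (n − mₖ₊₁²)/dₖ, aₖ₊₁ = ⌊(a₀+mₖ₊₁)/dₖ₊₁⌋:
  k=1: m=48, d=24, a=4
  k=2: m=48, d=1, a=96
d=1 and a=2a₀=96 at k=2, so the next step gives (m, d) = (48, 24) again — its k=1 value — and the period has length 2.

[48; 4, 96]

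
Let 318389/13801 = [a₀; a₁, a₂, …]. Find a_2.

318389 = 23·13801 + 966   →  a_0 = 23
13801 = 14·966 + 277   →  a_1 = 14
966 = 3·277 + 135   →  a_2 = 3

3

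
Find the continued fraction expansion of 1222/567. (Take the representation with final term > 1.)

[2; 6, 2, 3, 1, 9]

1222 = 2×567 + 88
567 = 6×88 + 39
88 = 2×39 + 10
39 = 3×10 + 9
10 = 1×9 + 1
9 = 9×1 + 0  (stop)
So 1222/567 = [2; 6, 2, 3, 1, 9].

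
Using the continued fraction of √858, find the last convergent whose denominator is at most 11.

205/7

√858 = [29; 3, 2, 3, 58, …] (period length 4).
Convergents:
  p_0/q_0 = 29/1
  p_1/q_1 = 88/3
  p_2/q_2 = 205/7
  p_3/q_3 = 703/24
q_2 = 7 ≤ 11 < 24 = q_3, so the answer is 205/7.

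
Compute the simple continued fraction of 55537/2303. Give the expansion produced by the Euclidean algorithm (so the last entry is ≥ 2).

55537 = 24*2303 + 265
2303 = 8*265 + 183
265 = 1*183 + 82
183 = 2*82 + 19
82 = 4*19 + 6
19 = 3*6 + 1
6 = 6*1 + 0  (stop)
So 55537/2303 = [24; 8, 1, 2, 4, 3, 6].

[24; 8, 1, 2, 4, 3, 6]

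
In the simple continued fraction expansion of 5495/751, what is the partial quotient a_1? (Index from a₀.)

5495 = 7·751 + 238   →  a_0 = 7
751 = 3·238 + 37   →  a_1 = 3

3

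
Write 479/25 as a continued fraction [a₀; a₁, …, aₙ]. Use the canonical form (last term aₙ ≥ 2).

[19; 6, 4]

479 = 19×25 + 4
25 = 6×4 + 1
4 = 4×1 + 0  (stop)
So 479/25 = [19; 6, 4].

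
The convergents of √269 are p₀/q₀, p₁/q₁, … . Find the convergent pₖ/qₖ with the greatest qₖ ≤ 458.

√269 = [16; 2, 2, 32, …] (period length 3).
Convergents:
  p_0/q_0 = 16/1
  p_1/q_1 = 33/2
  p_2/q_2 = 82/5
  p_3/q_3 = 2657/162
  p_4/q_4 = 5396/329
  p_5/q_5 = 13449/820
q_4 = 329 ≤ 458 < 820 = q_5, so the answer is 5396/329.

5396/329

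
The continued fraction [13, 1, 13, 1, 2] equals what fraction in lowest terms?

613/44

Using pₖ = aₖpₖ₋₁ + pₖ₋₂ and qₖ = aₖqₖ₋₁ + qₖ₋₂:
  k=0: a=13, p=13, q=1
  k=1: a=1, p=14, q=1
  k=2: a=13, p=195, q=14
  k=3: a=1, p=209, q=15
  k=4: a=2, p=613, q=44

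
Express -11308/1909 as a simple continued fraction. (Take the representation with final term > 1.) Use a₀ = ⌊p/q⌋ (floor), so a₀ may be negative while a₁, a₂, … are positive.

[-6; 13, 13, 3, 1, 2]

-11308 = -6·1909 + 146
1909 = 13·146 + 11
146 = 13·11 + 3
11 = 3·3 + 2
3 = 1·2 + 1
2 = 2·1 + 0  (stop)
So -11308/1909 = [-6; 13, 13, 3, 1, 2].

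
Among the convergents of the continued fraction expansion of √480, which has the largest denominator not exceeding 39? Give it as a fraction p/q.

√480 = [21; 1, 9, 1, 42, …] (period length 4).
Convergents:
  p_0/q_0 = 21/1
  p_1/q_1 = 22/1
  p_2/q_2 = 219/10
  p_3/q_3 = 241/11
  p_4/q_4 = 10341/472
q_3 = 11 ≤ 39 < 472 = q_4, so the answer is 241/11.

241/11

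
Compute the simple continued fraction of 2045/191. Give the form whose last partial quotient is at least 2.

[10; 1, 2, 2, 2, 3, 3]

2045 = 10×191 + 135
191 = 1×135 + 56
135 = 2×56 + 23
56 = 2×23 + 10
23 = 2×10 + 3
10 = 3×3 + 1
3 = 3×1 + 0  (stop)
So 2045/191 = [10; 1, 2, 2, 2, 3, 3].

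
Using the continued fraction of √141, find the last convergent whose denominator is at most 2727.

√141 = [11; 1, 6, 1, 22, …] (period length 4).
Convergents:
  p_0/q_0 = 11/1
  p_1/q_1 = 12/1
  p_2/q_2 = 83/7
  p_3/q_3 = 95/8
  p_4/q_4 = 2173/183
  p_5/q_5 = 2268/191
  p_6/q_6 = 15781/1329
  p_7/q_7 = 18049/1520
  p_8/q_8 = 412859/34769
q_7 = 1520 ≤ 2727 < 34769 = q_8, so the answer is 18049/1520.

18049/1520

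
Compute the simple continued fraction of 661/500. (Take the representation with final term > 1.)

[1; 3, 9, 2, 8]

661 = 1*500 + 161
500 = 3*161 + 17
161 = 9*17 + 8
17 = 2*8 + 1
8 = 8*1 + 0  (stop)
So 661/500 = [1; 3, 9, 2, 8].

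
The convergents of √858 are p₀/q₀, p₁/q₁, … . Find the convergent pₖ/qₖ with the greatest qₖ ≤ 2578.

40979/1399

√858 = [29; 3, 2, 3, 58, …] (period length 4).
Convergents:
  p_0/q_0 = 29/1
  p_1/q_1 = 88/3
  p_2/q_2 = 205/7
  p_3/q_3 = 703/24
  p_4/q_4 = 40979/1399
  p_5/q_5 = 123640/4221
q_4 = 1399 ≤ 2578 < 4221 = q_5, so the answer is 40979/1399.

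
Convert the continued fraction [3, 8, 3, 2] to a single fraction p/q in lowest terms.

Using pₖ = aₖpₖ₋₁ + pₖ₋₂ and qₖ = aₖqₖ₋₁ + qₖ₋₂:
  k=0: a=3, p=3, q=1
  k=1: a=8, p=25, q=8
  k=2: a=3, p=78, q=25
  k=3: a=2, p=181, q=58

181/58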